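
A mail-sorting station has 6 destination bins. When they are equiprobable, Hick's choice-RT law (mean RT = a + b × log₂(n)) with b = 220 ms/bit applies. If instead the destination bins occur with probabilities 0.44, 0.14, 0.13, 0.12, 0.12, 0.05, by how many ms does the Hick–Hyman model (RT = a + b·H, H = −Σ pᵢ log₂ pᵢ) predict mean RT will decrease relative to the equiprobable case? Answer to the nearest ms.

Equiprobable entropy H₀ = log₂ 6 = 2.5850 bits.
Skewed entropy H = −Σ pᵢ log₂ pᵢ = 2.2511 bits.
ΔRT = b·(H₀ − H) = 220 × 0.3338 = 73.44 ms.

73 ms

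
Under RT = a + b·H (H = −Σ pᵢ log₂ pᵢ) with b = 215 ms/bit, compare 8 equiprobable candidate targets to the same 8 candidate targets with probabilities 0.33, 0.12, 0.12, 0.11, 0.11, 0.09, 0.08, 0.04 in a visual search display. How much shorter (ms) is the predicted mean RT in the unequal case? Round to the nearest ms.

The RT saving is b·ΔH. Equiprobable H₀ = log₂(8) = 3.0000 bits; with the given probabilities H = 2.7524 bits.
b·(H₀ − H) = 215 × (3.0000 − 2.7524) = 53.22 ms.

53 ms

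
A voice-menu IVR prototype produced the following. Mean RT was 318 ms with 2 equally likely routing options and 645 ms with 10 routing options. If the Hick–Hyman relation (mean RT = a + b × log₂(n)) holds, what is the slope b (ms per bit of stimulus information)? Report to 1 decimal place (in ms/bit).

The slope on a log₂ axis is (645 − 318) / (3.3219 − 1) = 140.831 ms/bit.

140.8 ms/bit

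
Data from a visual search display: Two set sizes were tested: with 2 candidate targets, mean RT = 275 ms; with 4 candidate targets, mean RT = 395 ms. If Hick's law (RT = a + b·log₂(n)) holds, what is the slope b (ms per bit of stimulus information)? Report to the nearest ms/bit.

The slope on a log₂ axis is (395 − 275) / (2 − 1) = 120 ms/bit.

120 ms/bit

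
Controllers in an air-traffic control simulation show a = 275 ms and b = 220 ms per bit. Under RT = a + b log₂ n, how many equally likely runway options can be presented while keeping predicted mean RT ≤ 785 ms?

Information budget: (785 − 275)/220 = 2.3182 bits, so n ≤ 2^2.3182 = 4.987 → at most 4.

4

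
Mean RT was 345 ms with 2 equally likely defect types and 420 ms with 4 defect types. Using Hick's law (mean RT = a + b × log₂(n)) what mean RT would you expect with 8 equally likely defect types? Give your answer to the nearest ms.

RT is linear in log₂ n, so two points fix the line:
  b = (420 − 345) / (log₂ 4 − log₂ 2) = 75 / (2 − 1) = 75 ms/bit
  a = 345 − 75 × 1 = 270 ms
Then RT(8) = 270 + 75 × log₂ 8 = 270 + 75 × 3 ≈ 495.000 ms.

495 ms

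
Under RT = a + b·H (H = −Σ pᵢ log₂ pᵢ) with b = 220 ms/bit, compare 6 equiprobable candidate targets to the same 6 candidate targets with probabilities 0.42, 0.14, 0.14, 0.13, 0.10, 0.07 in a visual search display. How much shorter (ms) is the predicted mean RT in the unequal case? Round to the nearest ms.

The RT saving is b·ΔH. Equiprobable H₀ = log₂(6) = 2.5850 bits; with the given probabilities H = 2.3033 bits.
b·(H₀ − H) = 220 × (2.5850 − 2.3033) = 61.97 ms.

62 ms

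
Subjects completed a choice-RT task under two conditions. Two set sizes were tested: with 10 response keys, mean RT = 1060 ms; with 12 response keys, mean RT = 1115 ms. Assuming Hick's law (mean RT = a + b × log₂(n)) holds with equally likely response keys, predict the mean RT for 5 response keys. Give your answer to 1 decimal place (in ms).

850.9 ms

Solve the two-equation system in a and b:
  b = (1115 − 1060) / (log₂ 12 − log₂ 10) = 55 / (3.5850 − 3.3219) = 209.098 ms/bit
  a = 1060 − 209.098 × 3.3219 = 365.391 ms
Then RT(5) = 365.391 + 209.098 × log₂ 5 = 365.391 + 209.098 × 2.3219 ≈ 850.902 ms.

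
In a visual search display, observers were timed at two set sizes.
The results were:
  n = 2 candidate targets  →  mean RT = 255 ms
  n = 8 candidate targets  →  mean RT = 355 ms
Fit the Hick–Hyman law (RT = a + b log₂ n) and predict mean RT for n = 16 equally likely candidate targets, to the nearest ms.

Fit slope and intercept:
  b = (355 − 255) / (log₂ 8 − log₂ 2) = 100 / (3 − 1) = 50 ms/bit
  a = 255 − 50 × 1 = 205 ms
Then RT(16) = 205 + 50 × log₂ 16 = 205 + 50 × 4 ≈ 405.000 ms.

405 ms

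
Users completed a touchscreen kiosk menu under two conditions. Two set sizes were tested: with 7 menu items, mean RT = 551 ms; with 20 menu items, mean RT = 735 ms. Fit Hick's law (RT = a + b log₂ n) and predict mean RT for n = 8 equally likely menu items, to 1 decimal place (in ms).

Solve the two-equation system in a and b:
  b = (735 − 551) / (log₂ 20 − log₂ 7) = 184 / (4.3219 − 2.8074) = 121.486 ms/bit
  a = 551 − 121.486 × 2.8074 = 209.945 ms
Then RT(8) = 209.945 + 121.486 × log₂ 8 = 209.945 + 121.486 × 3 ≈ 574.404 ms.

574.4 ms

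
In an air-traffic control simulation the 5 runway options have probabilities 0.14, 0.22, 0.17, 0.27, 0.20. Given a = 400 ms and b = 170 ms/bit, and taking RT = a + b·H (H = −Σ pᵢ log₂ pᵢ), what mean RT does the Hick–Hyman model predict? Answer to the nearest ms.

Entropy contributions −pᵢ log₂ pᵢ: 0.3971, 0.4806, 0.4346, 0.5100, 0.4644; sum H = 2.2867 bits.
RT = a + bH = 400 + 170·2.2867 = 788.74 ms.

789 ms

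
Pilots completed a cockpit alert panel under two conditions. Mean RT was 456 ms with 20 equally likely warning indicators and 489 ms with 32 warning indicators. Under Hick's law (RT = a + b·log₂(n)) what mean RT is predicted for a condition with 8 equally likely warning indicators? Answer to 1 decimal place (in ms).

Solve the two-equation system in a and b:
  b = (489 − 456) / (log₂ 32 − log₂ 20) = 33 / (5 − 4.3219) = 48.667 ms/bit
  a = 456 − 48.667 × 4.3219 = 245.663 ms
Then RT(8) = 245.663 + 48.667 × log₂ 8 = 245.663 + 48.667 × 3 ≈ 391.665 ms.

391.7 ms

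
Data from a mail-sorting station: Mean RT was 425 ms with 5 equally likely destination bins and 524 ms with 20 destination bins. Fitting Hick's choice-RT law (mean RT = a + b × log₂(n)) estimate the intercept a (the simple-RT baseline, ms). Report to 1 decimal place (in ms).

310.1 ms

Slope: b = (524 − 425) / (log₂ 20 − log₂ 5) = 99/2.0000 = 49.500 ms/bit.
Intercept: a = 425 − 49.500·log₂(5) = 310.065 ms.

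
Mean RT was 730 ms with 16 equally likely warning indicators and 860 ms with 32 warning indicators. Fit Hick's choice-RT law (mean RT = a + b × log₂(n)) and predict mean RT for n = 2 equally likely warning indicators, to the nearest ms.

With log₂ n on the abscissa the relation is linear; from the two conditions:
  b = (860 − 730) / (log₂ 32 − log₂ 16) = 130 / (5 − 4) = 130 ms/bit
  a = 730 − 130 × 4 = 210 ms
Then RT(2) = 210 + 130 × log₂ 2 = 210 + 130 × 1 ≈ 340.000 ms.

340 ms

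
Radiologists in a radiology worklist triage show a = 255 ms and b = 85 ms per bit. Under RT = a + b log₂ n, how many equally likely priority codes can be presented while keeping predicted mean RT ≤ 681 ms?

85·log₂ n ≤ 681 − 255 = 426, giving log₂ n ≤ 5.0118 and n ≤ 32.262. The largest whole number is 32.

32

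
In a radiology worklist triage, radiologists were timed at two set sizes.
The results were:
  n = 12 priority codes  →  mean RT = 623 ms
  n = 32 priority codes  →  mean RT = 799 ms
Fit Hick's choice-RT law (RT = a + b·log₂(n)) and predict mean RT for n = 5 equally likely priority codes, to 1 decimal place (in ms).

With log₂ n on the abscissa the relation is linear; from the two conditions:
  b = (799 − 623) / (log₂ 32 − log₂ 12) = 176 / (5 − 3.5850) = 124.378 ms/bit
  a = 623 − 124.378 × 3.5850 = 177.108 ms
Then RT(5) = 177.108 + 124.378 × log₂ 5 = 177.108 + 124.378 × 2.3219 ≈ 465.906 ms.

465.9 ms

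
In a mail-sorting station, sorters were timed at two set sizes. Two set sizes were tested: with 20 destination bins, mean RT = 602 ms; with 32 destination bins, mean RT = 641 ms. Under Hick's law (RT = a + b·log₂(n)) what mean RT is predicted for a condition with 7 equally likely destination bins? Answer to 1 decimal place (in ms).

514.9 ms

With log₂ n on the abscissa the relation is linear; from the two conditions:
  b = (641 − 602) / (log₂ 32 − log₂ 20) = 39 / (5 − 4.3219) = 57.516 ms/bit
  a = 602 − 57.516 × 4.3219 = 353.420 ms
Then RT(7) = 353.420 + 57.516 × log₂ 7 = 353.420 + 57.516 × 2.8074 ≈ 514.888 ms.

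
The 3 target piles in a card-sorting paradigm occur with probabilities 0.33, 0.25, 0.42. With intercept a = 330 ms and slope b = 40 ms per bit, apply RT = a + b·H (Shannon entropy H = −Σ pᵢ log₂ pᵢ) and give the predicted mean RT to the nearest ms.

Entropy contributions −pᵢ log₂ pᵢ: 0.5278, 0.5000, 0.5256; sum H = 1.5535 bits.
RT = a + bH = 330 + 40·1.5535 = 392.14 ms.

392 ms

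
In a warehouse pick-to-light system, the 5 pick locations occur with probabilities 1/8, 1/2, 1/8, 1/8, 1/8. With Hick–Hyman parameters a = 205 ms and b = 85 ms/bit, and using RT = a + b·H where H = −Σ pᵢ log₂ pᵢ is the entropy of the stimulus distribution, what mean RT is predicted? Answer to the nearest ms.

375 ms

H = −Σ pᵢ log₂ pᵢ = 0.125·3 + 0.5·1 + 0.125·3 + 0.125·3 + 0.125·3 = 2.000 bits.
RT = 205 + 85 × 2.000 = 375.00 ms.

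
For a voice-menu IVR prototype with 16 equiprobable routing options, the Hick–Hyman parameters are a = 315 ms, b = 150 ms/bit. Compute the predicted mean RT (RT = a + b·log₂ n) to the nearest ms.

log₂(16) = 4 bits, so RT = 315 + 150 × 4 ≈ 915.000 ms.

915 ms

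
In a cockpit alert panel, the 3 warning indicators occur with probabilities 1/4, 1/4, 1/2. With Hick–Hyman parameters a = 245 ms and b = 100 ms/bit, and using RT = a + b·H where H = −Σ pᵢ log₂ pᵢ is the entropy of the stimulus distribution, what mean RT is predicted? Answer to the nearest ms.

H = −Σ pᵢ log₂ pᵢ = 0.25·2 + 0.25·2 + 0.5·1 = 1.500 bits.
RT = 245 + 100 × 1.500 = 395.00 ms.

395 ms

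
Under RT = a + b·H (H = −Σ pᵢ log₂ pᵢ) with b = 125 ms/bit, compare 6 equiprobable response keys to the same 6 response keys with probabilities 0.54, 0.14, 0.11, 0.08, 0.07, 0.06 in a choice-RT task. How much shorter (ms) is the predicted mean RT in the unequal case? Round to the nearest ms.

69 ms

Equiprobable entropy H₀ = log₂ 6 = 2.5850 bits.
Skewed entropy H = −Σ pᵢ log₂ pᵢ = 2.0310 bits.
ΔRT = b·(H₀ − H) = 125 × 0.5539 = 69.24 ms.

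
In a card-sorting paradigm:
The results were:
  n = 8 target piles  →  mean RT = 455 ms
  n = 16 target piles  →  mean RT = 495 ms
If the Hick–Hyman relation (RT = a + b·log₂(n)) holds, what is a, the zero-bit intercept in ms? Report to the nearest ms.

335 ms

Slope: b = (495 − 455) / (log₂ 16 − log₂ 8) = 40/1.0000 = 40 ms/bit.
a = RT₁ − b·log₂ n₁ = 455 − 40 × 3 = 335.000 ms.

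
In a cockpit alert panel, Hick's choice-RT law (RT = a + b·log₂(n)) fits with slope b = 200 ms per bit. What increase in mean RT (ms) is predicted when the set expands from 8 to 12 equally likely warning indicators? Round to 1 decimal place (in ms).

117.0 ms

Only the slope matters, since a is common to both: ΔRT = b·log₂(n₂/n₁).
log₂(12) − log₂(8) = 3.5850 − 3 = 0.5850.
ΔRT = 200 × 0.5850 = 116.993 ms.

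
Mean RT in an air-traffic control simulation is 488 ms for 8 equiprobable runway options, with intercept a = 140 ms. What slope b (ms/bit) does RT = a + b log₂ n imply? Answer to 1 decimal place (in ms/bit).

116.0 ms/bit

b = (488 − 140) / log₂(8) = 348 / 3 = 116.000 ms/bit.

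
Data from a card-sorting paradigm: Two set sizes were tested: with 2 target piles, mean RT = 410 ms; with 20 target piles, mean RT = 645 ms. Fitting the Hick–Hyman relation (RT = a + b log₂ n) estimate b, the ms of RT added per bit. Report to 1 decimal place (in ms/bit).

70.7 ms/bit

The slope on a log₂ axis is (645 − 410) / (4.3219 − 1) = 70.742 ms/bit.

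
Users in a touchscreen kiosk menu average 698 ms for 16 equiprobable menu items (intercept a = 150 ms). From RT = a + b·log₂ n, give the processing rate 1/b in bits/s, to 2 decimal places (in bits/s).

7.30 bits/s

Choice component = 698 − 150 = 548 ms over log₂(16) = 4 bits.
b = 548 / 4 = 137.000 ms/bit, so 1/b = 7.299 bits/s.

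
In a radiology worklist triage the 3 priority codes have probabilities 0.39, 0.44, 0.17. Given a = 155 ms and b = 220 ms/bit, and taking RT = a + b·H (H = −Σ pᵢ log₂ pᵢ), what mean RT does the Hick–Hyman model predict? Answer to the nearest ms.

H = 0.39·log₂(1/0.39) + 0.44·log₂(1/0.44) + 0.17·log₂(1/0.17) = 1.4855 bits.
RT = 155 + 220 × 1.4855 = 481.82 ms.

482 ms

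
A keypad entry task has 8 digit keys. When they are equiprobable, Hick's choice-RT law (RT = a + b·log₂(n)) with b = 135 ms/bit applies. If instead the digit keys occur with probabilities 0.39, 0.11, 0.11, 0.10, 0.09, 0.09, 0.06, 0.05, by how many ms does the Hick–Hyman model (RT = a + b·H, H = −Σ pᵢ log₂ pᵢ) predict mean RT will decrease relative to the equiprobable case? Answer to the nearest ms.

48 ms

Equiprobable entropy H₀ = log₂ 8 = 3.0000 bits.
Skewed entropy H = −Σ pᵢ log₂ pᵢ = 2.6475 bits.
ΔRT = b·(H₀ − H) = 135 × 0.3525 = 47.59 ms.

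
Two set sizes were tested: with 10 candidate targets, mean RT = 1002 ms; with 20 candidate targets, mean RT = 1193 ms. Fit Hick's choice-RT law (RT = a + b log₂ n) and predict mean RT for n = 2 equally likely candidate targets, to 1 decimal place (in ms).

RT is linear in log₂ n, so two points fix the line:
  b = (1193 − 1002) / (log₂ 20 − log₂ 10) = 191 / (4.3219 − 3.3219) = 191.000 ms/bit
  a = 1002 − 191.000 × 3.3219 = 367.512 ms
Then RT(2) = 367.512 + 191.000 × log₂ 2 = 367.512 + 191.000 × 1 ≈ 558.512 ms.

558.5 ms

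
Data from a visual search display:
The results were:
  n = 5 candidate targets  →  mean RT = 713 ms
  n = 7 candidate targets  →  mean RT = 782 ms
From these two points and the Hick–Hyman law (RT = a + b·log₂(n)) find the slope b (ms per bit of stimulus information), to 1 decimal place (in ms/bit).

142.1 ms/bit

The slope on a log₂ axis is (782 − 713) / (2.8074 − 2.3219) = 142.143 ms/bit.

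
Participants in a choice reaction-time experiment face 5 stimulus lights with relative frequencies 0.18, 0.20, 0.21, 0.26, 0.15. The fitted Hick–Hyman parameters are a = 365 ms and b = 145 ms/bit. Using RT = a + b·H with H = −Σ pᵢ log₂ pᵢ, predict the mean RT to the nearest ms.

Entropy contributions −pᵢ log₂ pᵢ: 0.4453, 0.4644, 0.4728, 0.5053, 0.4105; sum H = 2.2983 bits.
RT = a + bH = 365 + 145·2.2983 = 698.26 ms.

698 ms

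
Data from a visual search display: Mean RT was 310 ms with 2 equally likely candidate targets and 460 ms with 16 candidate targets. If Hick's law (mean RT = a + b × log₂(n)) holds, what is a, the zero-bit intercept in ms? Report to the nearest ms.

b = (RT₂ − RT₁)/(log₂ n₂ − log₂ n₁) = (460 − 310)/(4 − 1) = 50 ms/bit.
a = RT₁ − b·log₂ n₁ = 310 − 50 × 1 = 260.000 ms.

260 ms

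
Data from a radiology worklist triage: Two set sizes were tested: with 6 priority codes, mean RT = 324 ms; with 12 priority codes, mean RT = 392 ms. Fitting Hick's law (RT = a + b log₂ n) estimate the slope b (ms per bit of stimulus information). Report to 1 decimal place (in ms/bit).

The slope on a log₂ axis is (392 − 324) / (3.5850 − 2.5850) = 68.000 ms/bit.

68.0 ms/bit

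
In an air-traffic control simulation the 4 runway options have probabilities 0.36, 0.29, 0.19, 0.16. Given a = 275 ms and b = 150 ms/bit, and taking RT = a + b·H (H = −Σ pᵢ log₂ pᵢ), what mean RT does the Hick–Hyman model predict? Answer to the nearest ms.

Entropy contributions −pᵢ log₂ pᵢ: 0.5306, 0.5179, 0.4552, 0.4230; sum H = 1.9268 bits.
RT = a + bH = 275 + 150·1.9268 = 564.01 ms.

564 ms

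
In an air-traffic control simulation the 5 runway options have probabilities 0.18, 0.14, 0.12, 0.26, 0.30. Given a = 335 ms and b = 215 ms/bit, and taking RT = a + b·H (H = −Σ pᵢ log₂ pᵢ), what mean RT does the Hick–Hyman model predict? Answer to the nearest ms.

H = 0.18·log₂(1/0.18) + 0.14·log₂(1/0.14) + 0.12·log₂(1/0.12) + 0.26·log₂(1/0.26) + 0.30·log₂(1/0.30) = 2.2359 bits.
RT = 335 + 215 × 2.2359 = 815.71 ms.

816 ms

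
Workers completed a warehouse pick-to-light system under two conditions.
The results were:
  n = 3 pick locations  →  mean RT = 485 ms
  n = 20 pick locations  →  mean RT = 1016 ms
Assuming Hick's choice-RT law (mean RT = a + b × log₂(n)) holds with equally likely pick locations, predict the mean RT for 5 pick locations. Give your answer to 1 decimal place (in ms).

RT is linear in log₂ n, so two points fix the line:
  b = (1016 − 485) / (log₂ 20 − log₂ 3) = 531 / (4.3219 − 1.5850) = 194.010 ms/bit
  a = 485 − 194.010 × 1.5850 = 177.501 ms
Then RT(5) = 177.501 + 194.010 × log₂ 5 = 177.501 + 194.010 × 2.3219 ≈ 627.979 ms.

628.0 ms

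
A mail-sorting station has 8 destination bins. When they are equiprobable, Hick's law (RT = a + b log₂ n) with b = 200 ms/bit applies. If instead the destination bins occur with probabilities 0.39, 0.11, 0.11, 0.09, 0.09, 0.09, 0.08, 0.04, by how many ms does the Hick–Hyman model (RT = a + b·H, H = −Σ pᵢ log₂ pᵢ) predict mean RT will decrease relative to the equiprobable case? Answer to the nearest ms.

Equiprobable entropy H₀ = log₂ 8 = 3.0000 bits.
Skewed entropy H = −Σ pᵢ log₂ pᵢ = 2.6456 bits.
ΔRT = b·(H₀ − H) = 200 × 0.3544 = 70.88 ms.

71 ms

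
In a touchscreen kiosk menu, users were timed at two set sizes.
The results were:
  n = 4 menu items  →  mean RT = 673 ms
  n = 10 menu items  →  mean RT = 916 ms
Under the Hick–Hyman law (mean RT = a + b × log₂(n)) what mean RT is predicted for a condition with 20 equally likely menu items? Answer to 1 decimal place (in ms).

RT is linear in log₂ n, so two points fix the line:
  b = (916 − 673) / (log₂ 10 − log₂ 4) = 243 / (3.3219 − 2) = 183.822 ms/bit
  a = 673 − 183.822 × 2 = 305.355 ms
Then RT(20) = 305.355 + 183.822 × log₂ 20 = 305.355 + 183.822 × 4.3219 ≈ 1099.822 ms.

1099.8 ms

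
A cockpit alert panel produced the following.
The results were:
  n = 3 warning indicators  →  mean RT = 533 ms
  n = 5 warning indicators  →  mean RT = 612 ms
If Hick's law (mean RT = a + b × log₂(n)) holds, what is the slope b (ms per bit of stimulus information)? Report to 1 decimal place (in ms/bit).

b = (RT₂ − RT₁)/(log₂ n₂ − log₂ n₁) = (612 − 533)/(2.3219 − 1.5850) = 107.196 ms/bit.

107.2 ms/bit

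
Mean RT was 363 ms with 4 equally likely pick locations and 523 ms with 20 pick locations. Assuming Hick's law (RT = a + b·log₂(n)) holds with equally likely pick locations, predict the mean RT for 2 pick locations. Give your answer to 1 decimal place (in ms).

With log₂ n on the abscissa the relation is linear; from the two conditions:
  b = (523 − 363) / (log₂ 20 − log₂ 4) = 160 / (4.3219 − 2) = 68.908 ms/bit
  a = 363 − 68.908 × 2 = 225.184 ms
Then RT(2) = 225.184 + 68.908 × log₂ 2 = 225.184 + 68.908 × 1 ≈ 294.092 ms.

294.1 ms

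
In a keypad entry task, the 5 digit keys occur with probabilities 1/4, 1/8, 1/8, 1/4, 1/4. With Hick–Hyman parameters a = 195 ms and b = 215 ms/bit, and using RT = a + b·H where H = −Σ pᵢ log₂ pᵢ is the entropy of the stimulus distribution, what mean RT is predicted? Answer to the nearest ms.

679 ms

H = −Σ pᵢ log₂ pᵢ = 0.25·2 + 0.125·3 + 0.125·3 + 0.25·2 + 0.25·2 = 2.250 bits.
RT = 195 + 215 × 2.250 = 678.75 ms.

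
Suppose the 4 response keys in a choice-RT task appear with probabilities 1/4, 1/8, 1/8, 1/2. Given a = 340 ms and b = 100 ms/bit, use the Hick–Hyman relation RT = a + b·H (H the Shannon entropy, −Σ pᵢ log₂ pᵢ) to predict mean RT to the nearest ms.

515 ms

H = −Σ pᵢ log₂ pᵢ = 0.25·2 + 0.125·3 + 0.125·3 + 0.5·1 = 1.750 bits.
RT = 340 + 100 × 1.750 = 515.00 ms.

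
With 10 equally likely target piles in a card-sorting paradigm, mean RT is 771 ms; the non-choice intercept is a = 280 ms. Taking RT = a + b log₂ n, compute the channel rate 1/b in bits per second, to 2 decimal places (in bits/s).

Choice component = 771 − 280 = 491 ms over log₂(10) = 3.3219 bits.
b = 491 / 3.3219 = 147.806 ms/bit, so 1/b = 6.766 bits/s.

6.77 bits/s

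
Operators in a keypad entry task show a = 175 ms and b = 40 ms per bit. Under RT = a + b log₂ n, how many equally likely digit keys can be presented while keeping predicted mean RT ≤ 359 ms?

24

Set 175 + 40·log₂ n ≤ 359 → log₂ n ≤ (359 − 175)/40 = 4.6000.
So n ≤ 2^4.6000 = 24.251; the largest integer n is 24.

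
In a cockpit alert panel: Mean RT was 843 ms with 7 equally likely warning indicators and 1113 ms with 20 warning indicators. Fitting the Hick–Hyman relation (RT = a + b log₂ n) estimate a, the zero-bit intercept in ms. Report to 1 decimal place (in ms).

342.5 ms

The slope on a log₂ axis is (1113 − 843) / (4.3219 − 2.8074) = 178.268 ms/bit.
a = RT₁ − b·log₂ n₁ = 843 − 178.268 × 2.8074 = 342.538 ms.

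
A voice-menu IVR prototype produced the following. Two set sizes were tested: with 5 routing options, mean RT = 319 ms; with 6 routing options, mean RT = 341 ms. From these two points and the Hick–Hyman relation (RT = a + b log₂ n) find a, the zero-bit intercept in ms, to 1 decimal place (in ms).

124.8 ms

Slope: b = (341 − 319) / (log₂ 6 − log₂ 5) = 22/0.2630 = 83.639 ms/bit.
Intercept: a = 319 − 83.639·log₂(5) = 124.796 ms.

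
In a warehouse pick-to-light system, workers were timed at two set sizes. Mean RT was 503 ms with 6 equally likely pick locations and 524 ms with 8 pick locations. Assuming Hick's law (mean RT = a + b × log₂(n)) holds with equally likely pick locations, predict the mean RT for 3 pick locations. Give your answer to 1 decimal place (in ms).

452.4 ms

Solve the two-equation system in a and b:
  b = (524 − 503) / (log₂ 8 − log₂ 6) = 21 / (3 − 2.5850) = 50.598 ms/bit
  a = 503 − 50.598 × 2.5850 = 372.206 ms
Then RT(3) = 372.206 + 50.598 × log₂ 3 = 372.206 + 50.598 × 1.5850 ≈ 452.402 ms.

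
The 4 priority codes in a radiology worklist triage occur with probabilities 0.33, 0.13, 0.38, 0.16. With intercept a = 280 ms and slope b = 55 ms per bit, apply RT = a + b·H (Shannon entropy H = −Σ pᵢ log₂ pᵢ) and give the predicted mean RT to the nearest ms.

383 ms

Entropy contributions −pᵢ log₂ pᵢ: 0.5278, 0.3826, 0.5305, 0.4230; sum H = 1.8639 bits.
RT = a + bH = 280 + 55·1.8639 = 382.52 ms.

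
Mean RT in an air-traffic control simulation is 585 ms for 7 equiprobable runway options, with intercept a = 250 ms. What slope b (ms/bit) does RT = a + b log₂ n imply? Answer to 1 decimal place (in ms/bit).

7 alternatives carry log₂ 7 = 2.8074 bits; the choice cost is 585 − 250 = 335 ms, so b = 335/2.8074 = 119.329 ms/bit.

119.3 ms/bit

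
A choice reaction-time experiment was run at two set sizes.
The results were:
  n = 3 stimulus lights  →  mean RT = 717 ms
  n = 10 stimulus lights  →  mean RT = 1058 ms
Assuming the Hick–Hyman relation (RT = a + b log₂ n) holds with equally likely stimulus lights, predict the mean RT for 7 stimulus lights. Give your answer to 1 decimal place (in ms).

Fit slope and intercept:
  b = (1058 − 717) / (log₂ 10 − log₂ 3) = 341 / (3.3219 − 1.5850) = 196.319 ms/bit
  a = 717 − 196.319 × 1.5850 = 405.841 ms
Then RT(7) = 405.841 + 196.319 × log₂ 7 = 405.841 + 196.319 × 2.8074 ≈ 956.979 ms.

957.0 ms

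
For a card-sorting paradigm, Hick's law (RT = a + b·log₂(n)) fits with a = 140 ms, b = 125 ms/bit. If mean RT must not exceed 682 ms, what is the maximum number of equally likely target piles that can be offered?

Set 140 + 125·log₂ n ≤ 682 → log₂ n ≤ (682 − 140)/125 = 4.3360.
So n ≤ 2^4.3360 = 20.196; the largest integer n is 20.

20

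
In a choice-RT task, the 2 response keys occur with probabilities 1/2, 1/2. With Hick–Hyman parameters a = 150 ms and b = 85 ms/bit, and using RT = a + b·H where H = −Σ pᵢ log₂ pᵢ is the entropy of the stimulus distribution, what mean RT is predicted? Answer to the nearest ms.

H = −Σ pᵢ log₂ pᵢ = 0.5·1 + 0.5·1 = 1.000 bits.
RT = 150 + 85 × 1.000 = 235.00 ms.

235 ms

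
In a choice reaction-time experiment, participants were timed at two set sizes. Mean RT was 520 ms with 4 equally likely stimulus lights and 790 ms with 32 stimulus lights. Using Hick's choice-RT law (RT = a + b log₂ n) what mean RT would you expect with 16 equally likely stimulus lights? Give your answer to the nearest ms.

700 ms

RT is linear in log₂ n, so two points fix the line:
  b = (790 − 520) / (log₂ 32 − log₂ 4) = 270 / (5 − 2) = 90 ms/bit
  a = 520 − 90 × 2 = 340 ms
Then RT(16) = 340 + 90 × log₂ 16 = 340 + 90 × 4 ≈ 700.000 ms.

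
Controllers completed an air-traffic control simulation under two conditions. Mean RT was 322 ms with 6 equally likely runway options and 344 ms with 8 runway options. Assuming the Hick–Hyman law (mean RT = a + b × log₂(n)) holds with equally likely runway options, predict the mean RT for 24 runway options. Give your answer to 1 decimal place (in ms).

428.0 ms

With log₂ n on the abscissa the relation is linear; from the two conditions:
  b = (344 − 322) / (log₂ 8 − log₂ 6) = 22 / (3 − 2.5850) = 53.007 ms/bit
  a = 322 − 53.007 × 2.5850 = 184.978 ms
Then RT(24) = 184.978 + 53.007 × log₂ 24 = 184.978 + 53.007 × 4.5850 ≈ 428.015 ms.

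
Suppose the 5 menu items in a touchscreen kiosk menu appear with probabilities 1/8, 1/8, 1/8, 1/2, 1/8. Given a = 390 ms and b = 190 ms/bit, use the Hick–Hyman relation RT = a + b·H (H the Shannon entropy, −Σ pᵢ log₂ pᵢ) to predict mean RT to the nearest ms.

770 ms

Each term −pᵢ log₂ pᵢ: 0.125·3 + 0.125·3 + 0.125·3 + 0.5·1 + 0.125·3; summed, H = 2.000 bits.
Mean RT = a + bH = 390 + 190·2.000 = 770.00 ms.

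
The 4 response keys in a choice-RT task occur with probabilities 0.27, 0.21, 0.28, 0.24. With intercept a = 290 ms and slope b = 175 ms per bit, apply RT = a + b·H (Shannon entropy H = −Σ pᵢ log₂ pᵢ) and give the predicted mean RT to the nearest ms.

638 ms

Entropy contributions −pᵢ log₂ pᵢ: 0.5100, 0.4728, 0.5142, 0.4941; sum H = 1.9912 bits.
RT = a + bH = 290 + 175·1.9912 = 638.46 ms.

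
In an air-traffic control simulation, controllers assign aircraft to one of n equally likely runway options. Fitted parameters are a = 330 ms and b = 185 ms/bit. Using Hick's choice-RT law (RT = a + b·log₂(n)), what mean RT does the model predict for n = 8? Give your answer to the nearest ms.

885 ms

log₂(8) = 3 bits, so RT = 330 + 185 × 3 ≈ 885.000 ms.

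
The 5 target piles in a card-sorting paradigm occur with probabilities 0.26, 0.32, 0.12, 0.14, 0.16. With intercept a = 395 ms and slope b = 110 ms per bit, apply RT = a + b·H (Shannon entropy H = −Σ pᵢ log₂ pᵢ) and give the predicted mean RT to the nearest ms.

Entropy contributions −pᵢ log₂ pᵢ: 0.5053, 0.5260, 0.3671, 0.3971, 0.4230; sum H = 2.2185 bits.
RT = a + bH = 395 + 110·2.2185 = 639.04 ms.

639 ms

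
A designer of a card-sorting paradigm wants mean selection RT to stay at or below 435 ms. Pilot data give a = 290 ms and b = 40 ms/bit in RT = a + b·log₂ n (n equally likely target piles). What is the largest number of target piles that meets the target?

40·log₂ n ≤ 435 − 290 = 145, giving log₂ n ≤ 3.6250 and n ≤ 12.338. The largest whole number is 12.

12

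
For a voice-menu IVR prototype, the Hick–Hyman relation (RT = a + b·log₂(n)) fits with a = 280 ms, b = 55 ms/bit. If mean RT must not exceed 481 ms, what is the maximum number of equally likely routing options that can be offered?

Set 280 + 55·log₂ n ≤ 481 → log₂ n ≤ (481 − 280)/55 = 3.6545.
So n ≤ 2^3.6545 = 12.593; the largest integer n is 12.

12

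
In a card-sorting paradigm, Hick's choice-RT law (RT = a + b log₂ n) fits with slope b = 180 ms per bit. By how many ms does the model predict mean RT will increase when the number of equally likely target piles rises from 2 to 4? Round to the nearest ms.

Only the slope matters, since a is common to both: ΔRT = b·log₂(n₂/n₁).
log₂(4) − log₂(2) = log₂(4/2) = log₂(2) = 1.
ΔRT = 180 × 1.0000 = 180.000 ms.

180 ms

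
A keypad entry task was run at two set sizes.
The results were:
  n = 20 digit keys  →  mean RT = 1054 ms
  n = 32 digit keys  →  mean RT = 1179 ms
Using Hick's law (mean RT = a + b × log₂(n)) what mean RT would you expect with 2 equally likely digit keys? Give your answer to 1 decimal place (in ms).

441.6 ms

RT is linear in log₂ n, so two points fix the line:
  b = (1179 − 1054) / (log₂ 32 − log₂ 20) = 125 / (5 − 4.3219) = 184.346 ms/bit
  a = 1054 − 184.346 × 4.3219 = 257.269 ms
Then RT(2) = 257.269 + 184.346 × log₂ 2 = 257.269 + 184.346 × 1 ≈ 441.615 ms.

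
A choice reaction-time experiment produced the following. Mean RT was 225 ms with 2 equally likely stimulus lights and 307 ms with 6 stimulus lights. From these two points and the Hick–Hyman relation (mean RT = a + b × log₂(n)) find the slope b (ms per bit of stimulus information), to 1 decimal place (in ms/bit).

The slope on a log₂ axis is (307 − 225) / (2.5850 − 1) = 51.736 ms/bit.

51.7 ms/bit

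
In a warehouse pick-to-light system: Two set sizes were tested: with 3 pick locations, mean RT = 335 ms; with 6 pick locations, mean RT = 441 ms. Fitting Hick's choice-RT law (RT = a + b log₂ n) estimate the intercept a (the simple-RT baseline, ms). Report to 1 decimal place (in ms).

167.0 ms

Slope: b = (441 − 335) / (log₂ 6 − log₂ 3) = 106/1.0000 = 106.000 ms/bit.
Intercept: a = 335 − 106.000·log₂(3) = 166.994 ms.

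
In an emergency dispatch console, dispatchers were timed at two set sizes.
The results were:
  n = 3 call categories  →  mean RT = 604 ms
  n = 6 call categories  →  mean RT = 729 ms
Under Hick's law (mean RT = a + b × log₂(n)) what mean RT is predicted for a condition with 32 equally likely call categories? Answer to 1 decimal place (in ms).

RT is linear in log₂ n, so two points fix the line:
  b = (729 − 604) / (log₂ 6 − log₂ 3) = 125 / (2.5850 − 1.5850) = 125.000 ms/bit
  a = 604 − 125.000 × 1.5850 = 405.880 ms
Then RT(32) = 405.880 + 125.000 × log₂ 32 = 405.880 + 125.000 × 5 ≈ 1030.880 ms.

1030.9 ms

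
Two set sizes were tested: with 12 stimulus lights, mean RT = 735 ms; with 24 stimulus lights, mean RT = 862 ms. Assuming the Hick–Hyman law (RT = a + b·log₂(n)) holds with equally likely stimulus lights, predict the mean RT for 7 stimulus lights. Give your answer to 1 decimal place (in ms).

636.2 ms

Solve the two-equation system in a and b:
  b = (862 − 735) / (log₂ 24 − log₂ 12) = 127 / (4.5850 − 3.5850) = 127.000 ms/bit
  a = 735 − 127.000 × 3.5850 = 279.710 ms
Then RT(7) = 279.710 + 127.000 × log₂ 7 = 279.710 + 127.000 × 2.8074 ≈ 636.244 ms.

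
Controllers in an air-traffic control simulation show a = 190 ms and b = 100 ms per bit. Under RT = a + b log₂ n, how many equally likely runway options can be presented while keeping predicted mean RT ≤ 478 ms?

7

Information budget: (478 − 190)/100 = 2.8800 bits, so n ≤ 2^2.8800 = 7.362 → at most 7.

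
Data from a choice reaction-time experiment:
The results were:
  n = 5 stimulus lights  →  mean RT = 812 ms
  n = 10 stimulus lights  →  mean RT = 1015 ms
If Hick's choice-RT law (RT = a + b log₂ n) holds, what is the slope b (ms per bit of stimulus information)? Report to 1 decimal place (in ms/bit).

203.0 ms/bit

The slope on a log₂ axis is (1015 − 812) / (3.3219 − 2.3219) = 203.000 ms/bit.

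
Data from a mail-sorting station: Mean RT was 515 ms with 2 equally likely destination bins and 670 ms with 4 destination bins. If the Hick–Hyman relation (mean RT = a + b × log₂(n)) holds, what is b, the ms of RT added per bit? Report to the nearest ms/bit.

The slope on a log₂ axis is (670 − 515) / (2 − 1) = 155 ms/bit.

155 ms/bit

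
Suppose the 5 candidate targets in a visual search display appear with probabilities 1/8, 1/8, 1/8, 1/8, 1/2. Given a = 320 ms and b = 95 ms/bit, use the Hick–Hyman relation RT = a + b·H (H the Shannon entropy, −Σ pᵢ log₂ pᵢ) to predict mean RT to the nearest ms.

510 ms

H = −Σ pᵢ log₂ pᵢ = 0.125·3 + 0.125·3 + 0.125·3 + 0.125·3 + 0.5·1 = 2.000 bits.
RT = 320 + 95 × 2.000 = 510.00 ms.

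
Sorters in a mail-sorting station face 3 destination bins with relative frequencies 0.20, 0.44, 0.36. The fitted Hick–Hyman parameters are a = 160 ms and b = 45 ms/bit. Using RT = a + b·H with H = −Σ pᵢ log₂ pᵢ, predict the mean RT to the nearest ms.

228 ms

H = 0.20·log₂(1/0.20) + 0.44·log₂(1/0.44) + 0.36·log₂(1/0.36) = 1.5161 bits.
RT = 160 + 45 × 1.5161 = 228.23 ms.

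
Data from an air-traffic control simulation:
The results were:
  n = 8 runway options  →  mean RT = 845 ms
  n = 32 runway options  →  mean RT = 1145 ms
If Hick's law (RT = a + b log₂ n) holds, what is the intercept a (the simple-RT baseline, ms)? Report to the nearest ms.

Slope: b = (1145 − 845) / (log₂ 32 − log₂ 8) = 300/2.0000 = 150 ms/bit.
a = RT₁ − b·log₂ n₁ = 845 − 150 × 3 = 395.000 ms.

395 ms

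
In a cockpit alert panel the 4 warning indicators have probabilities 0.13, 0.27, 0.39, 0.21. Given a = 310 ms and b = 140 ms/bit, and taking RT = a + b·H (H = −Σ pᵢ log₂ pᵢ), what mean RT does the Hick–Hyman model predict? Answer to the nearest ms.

575 ms

Entropy contributions −pᵢ log₂ pᵢ: 0.3826, 0.5100, 0.5298, 0.4728; sum H = 1.8953 bits.
RT = a + bH = 310 + 140·1.8953 = 575.34 ms.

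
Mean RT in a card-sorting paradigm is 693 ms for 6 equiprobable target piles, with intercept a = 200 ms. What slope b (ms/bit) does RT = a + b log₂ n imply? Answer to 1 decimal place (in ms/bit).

log₂(6) = 2.5850 bits.
b = (RT − a)/log₂ n = (693 − 200) / 2.5850 = 190.718 ms/bit.

190.7 ms/bit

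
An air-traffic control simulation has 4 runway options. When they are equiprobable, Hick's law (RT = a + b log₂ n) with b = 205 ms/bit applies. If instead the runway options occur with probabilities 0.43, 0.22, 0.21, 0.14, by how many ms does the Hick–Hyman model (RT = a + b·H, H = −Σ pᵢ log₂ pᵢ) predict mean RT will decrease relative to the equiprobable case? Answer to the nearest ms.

26 ms

The RT saving is b·ΔH. Equiprobable H₀ = log₂(4) = 2.0000 bits; with the given probabilities H = 1.8741 bits.
b·(H₀ − H) = 205 × (2.0000 − 1.8741) = 25.82 ms.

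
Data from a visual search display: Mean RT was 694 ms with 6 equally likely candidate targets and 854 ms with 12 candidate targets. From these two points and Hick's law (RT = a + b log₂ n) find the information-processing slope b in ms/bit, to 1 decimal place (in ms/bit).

160.0 ms/bit

Slope: b = (854 − 694) / (log₂ 12 − log₂ 6) = 160/1.0000 = 160.000 ms/bit.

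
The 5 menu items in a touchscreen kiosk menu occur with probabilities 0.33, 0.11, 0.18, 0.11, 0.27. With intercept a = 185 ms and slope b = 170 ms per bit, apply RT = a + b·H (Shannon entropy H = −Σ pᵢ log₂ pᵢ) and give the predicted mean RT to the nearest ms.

H = 0.33·log₂(1/0.33) + 0.11·log₂(1/0.11) + 0.18·log₂(1/0.18) + 0.11·log₂(1/0.11) + 0.27·log₂(1/0.27) = 2.1837 bits.
RT = 185 + 170 × 2.1837 = 556.23 ms.

556 ms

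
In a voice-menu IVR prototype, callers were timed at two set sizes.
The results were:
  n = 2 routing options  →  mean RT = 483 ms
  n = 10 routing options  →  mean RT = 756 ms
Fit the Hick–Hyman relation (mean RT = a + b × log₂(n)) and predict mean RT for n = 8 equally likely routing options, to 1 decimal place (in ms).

Fit slope and intercept:
  b = (756 − 483) / (log₂ 10 − log₂ 2) = 273 / (3.3219 − 1) = 117.575 ms/bit
  a = 483 − 117.575 × 1 = 365.425 ms
Then RT(8) = 365.425 + 117.575 × log₂ 8 = 365.425 + 117.575 × 3 ≈ 718.149 ms.

718.1 ms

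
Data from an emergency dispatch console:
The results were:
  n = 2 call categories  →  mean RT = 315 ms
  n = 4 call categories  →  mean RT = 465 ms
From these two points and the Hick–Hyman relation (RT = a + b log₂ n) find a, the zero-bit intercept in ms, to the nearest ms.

b = (RT₂ − RT₁)/(log₂ n₂ − log₂ n₁) = (465 − 315)/(2 − 1) = 150 ms/bit.
a = RT₁ − b·log₂ n₁ = 315 − 150 × 1 = 165.000 ms.

165 ms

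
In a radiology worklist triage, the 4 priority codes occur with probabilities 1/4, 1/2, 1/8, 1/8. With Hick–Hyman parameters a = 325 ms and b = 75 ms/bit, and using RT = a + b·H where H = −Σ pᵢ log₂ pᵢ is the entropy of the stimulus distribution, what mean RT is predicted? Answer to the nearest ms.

456 ms

Each term −pᵢ log₂ pᵢ: 0.25·2 + 0.5·1 + 0.125·3 + 0.125·3; summed, H = 1.750 bits.
Mean RT = a + bH = 325 + 75·1.750 = 456.25 ms.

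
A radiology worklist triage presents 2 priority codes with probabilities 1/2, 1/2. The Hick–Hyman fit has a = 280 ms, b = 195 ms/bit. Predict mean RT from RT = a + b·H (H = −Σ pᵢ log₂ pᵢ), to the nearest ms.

H = −Σ pᵢ log₂ pᵢ = 0.5·1 + 0.5·1 = 1.000 bits.
RT = 280 + 195 × 1.000 = 475.00 ms.

475 ms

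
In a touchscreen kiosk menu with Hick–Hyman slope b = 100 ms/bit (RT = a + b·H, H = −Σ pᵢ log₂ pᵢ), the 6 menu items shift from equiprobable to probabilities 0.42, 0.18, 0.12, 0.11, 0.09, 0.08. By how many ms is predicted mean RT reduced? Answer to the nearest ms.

29 ms

The RT saving is b·ΔH. Equiprobable H₀ = log₂(6) = 2.5850 bits; with the given probabilities H = 2.2925 bits.
b·(H₀ − H) = 100 × (2.5850 − 2.2925) = 29.25 ms.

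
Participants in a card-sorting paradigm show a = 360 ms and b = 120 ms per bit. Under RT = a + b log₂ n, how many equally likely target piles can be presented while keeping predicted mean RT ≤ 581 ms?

3

Set 360 + 120·log₂ n ≤ 581 → log₂ n ≤ (581 − 360)/120 = 1.8417.
So n ≤ 2^1.8417 = 3.584; the largest integer n is 3.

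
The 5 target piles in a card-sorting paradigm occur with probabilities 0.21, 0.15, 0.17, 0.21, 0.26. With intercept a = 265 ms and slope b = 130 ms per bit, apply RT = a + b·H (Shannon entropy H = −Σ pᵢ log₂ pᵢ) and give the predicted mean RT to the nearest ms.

H = 0.21·log₂(1/0.21) + 0.15·log₂(1/0.15) + 0.17·log₂(1/0.17) + 0.21·log₂(1/0.21) + 0.26·log₂(1/0.26) = 2.2961 bits.
RT = 265 + 130 × 2.2961 = 563.49 ms.

563 ms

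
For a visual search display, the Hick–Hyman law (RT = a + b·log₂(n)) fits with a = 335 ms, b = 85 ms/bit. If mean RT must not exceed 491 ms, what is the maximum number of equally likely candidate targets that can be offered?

Set 335 + 85·log₂ n ≤ 491 → log₂ n ≤ (491 − 335)/85 = 1.8353.
So n ≤ 2^1.8353 = 3.568; the largest integer n is 3.

3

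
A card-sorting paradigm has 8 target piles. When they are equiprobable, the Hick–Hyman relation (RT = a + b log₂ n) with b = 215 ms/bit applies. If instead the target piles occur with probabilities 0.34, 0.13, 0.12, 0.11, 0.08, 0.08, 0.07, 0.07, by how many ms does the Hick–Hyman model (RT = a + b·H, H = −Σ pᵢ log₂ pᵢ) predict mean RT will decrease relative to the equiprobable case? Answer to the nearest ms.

54 ms

Equiprobable entropy H₀ = log₂ 8 = 3.0000 bits.
Skewed entropy H = −Σ pᵢ log₂ pᵢ = 2.7493 bits.
ΔRT = b·(H₀ − H) = 215 × 0.2507 = 53.90 ms.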